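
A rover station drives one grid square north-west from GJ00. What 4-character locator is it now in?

Longitude square 0; −1 → -1, wraps to 9, carry into field.
Longitude field G = 6; −1 → 5 = F.
Latitude square 0; +1 → 1.

FJ91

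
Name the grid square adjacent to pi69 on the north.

Latitude square 9; +1 → 10, wraps to 0, carry into field.
Latitude field I = 8; +1 → 9 = J.
The longitude characters are unchanged.

PJ60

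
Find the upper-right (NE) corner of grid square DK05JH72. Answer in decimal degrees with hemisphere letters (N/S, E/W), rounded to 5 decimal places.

15.30417° N, 119.18333° W

Field D=3, K=10: +3·20° lon, +10·10° lat → SW at lon -120°, lat 10°.
Square 0, 5: +0·2° lon, +5·1° lat → SW at lon -120°, lat 15°.
Subsquare j=9, h=7: +9·0.0833333° lon, +7·0.0416667° lat → SW at lon -119.25°, lat 15.2917°.
Extended square 7, 2: +7·0.00833333° lon, +2·0.00416667° lat → SW at lon -119.192°, lat 15.3°.
Cell spans 0.00833333° lon × 0.00416667° lat. NE corner is SW corner plus one full cell.
latitude 15.30417° N, longitude 119.18333° W.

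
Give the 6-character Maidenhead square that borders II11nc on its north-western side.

Longitude subsquare n = 13; −1 → 12 = m.
Latitude subsquare c = 2; +1 → 3 = d.

II11md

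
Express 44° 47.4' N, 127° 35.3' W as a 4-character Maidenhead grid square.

CN64

Shift to the Maidenhead origin (180°W, 90°S): lon 52.41, lat 134.79.
Field: lon ⌊52.41/20⌋ = 2 → C; lat ⌊134.79/10⌋ = 13 → N.
Square: lon ⌊12.41/2⌋ = 6; lat ⌊4.79/1⌋ = 4.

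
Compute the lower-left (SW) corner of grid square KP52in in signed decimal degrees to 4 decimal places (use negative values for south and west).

62.5417, 30.6667

Field K=10, P=15: +10·20° lon, +15·10° lat → SW at lon 20°, lat 60°.
Square 5, 2: +5·2° lon, +2·1° lat → SW at lon 30°, lat 62°.
Subsquare i=8, n=13: +8·0.0833333° lon, +13·0.0416667° lat → SW at lon 30.6667°, lat 62.5417°.
latitude 62.5417, longitude 30.6667.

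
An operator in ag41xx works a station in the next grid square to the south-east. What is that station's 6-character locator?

AG51aw

Longitude subsquare x = 23; +1 → 24, wraps to 0 = a, carry into square.
Longitude square 4; +1 → 5.
Latitude subsquare x = 23; −1 → 22 = w.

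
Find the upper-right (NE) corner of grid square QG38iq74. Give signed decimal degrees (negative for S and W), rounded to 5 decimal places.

-21.31250, 146.73333

Field Q=16, G=6: +16·20° lon, +6·10° lat → SW at lon 140°, lat -30°.
Square 3, 8: +3·2° lon, +8·1° lat → SW at lon 146°, lat -22°.
Subsquare i=8, q=16: +8·0.0833333° lon, +16·0.0416667° lat → SW at lon 146.667°, lat -21.3333°.
Extended square 7, 4: +7·0.00833333° lon, +4·0.00416667° lat → SW at lon 146.725°, lat -21.3167°.
Cell spans 0.00833333° lon × 0.00416667° lat. NE corner is SW corner plus one full cell.
latitude -21.31250, longitude 146.73333.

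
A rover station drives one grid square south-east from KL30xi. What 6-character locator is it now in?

Longitude subsquare x = 23; +1 → 24, wraps to 0 = a, carry into square.
Longitude square 3; +1 → 4.
Latitude subsquare i = 8; −1 → 7 = h.

KL40ah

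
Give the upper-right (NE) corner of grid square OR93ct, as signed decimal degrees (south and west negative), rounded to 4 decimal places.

Field O=14, R=17: +14·20° lon, +17·10° lat → SW at lon 100°, lat 80°.
Square 9, 3: +9·2° lon, +3·1° lat → SW at lon 118°, lat 83°.
Subsquare c=2, t=19: +2·0.0833333° lon, +19·0.0416667° lat → SW at lon 118.167°, lat 83.7917°.
Cell spans 0.0833333° lon × 0.0416667° lat. NE corner is SW corner plus one full cell.
latitude 83.8333, longitude 118.2500.

83.8333, 118.2500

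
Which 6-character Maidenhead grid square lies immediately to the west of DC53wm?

DC53vm

Longitude subsquare w = 22; −1 → 21 = v.
The latitude characters are unchanged.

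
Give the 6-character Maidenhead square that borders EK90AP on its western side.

EK80xp

Longitude subsquare a = 0; −1 → -1, wraps to 23 = x, carry into square.
Longitude square 9; −1 → 8.
The latitude characters are unchanged.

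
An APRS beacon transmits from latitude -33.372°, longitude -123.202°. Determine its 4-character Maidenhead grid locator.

CF86

Add 180° to longitude and 90° to latitude: 56.80, 56.63.
Field: 56.80/20 → 2 → C, 56.63/10 → 5 → F; chars CF.
Square: 16.80/2 → 8, 6.63/1 → 6; chars 86.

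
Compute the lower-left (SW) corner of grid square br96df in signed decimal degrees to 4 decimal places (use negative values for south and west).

Field B=1, R=17: +1·20° lon, +17·10° lat → SW at lon -160°, lat 80°.
Square 9, 6: +9·2° lon, +6·1° lat → SW at lon -142°, lat 86°.
Subsquare d=3, f=5: +3·0.0833333° lon, +5·0.0416667° lat → SW at lon -141.75°, lat 86.2083°.
latitude 86.2083, longitude -141.7500.

86.2083, -141.7500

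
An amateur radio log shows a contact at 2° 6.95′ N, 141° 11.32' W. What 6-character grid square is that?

BJ92jc

Add 180° to longitude and 90° to latitude: 38.8113, 92.1158.
Field: lon ⌊38.8113/20⌋ = 1 → B; lat ⌊92.1158/10⌋ = 9 → J.
Square: lon ⌊18.8113/2⌋ = 9; lat ⌊2.1158/1⌋ = 2.
Subsquare: lon ⌊0.8113/0.0833333⌋ = 9 → j; lat ⌊0.1158/0.0416667⌋ = 2 → c.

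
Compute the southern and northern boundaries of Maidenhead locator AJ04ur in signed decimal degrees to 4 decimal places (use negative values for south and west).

Field A=0, J=9: +0·20° lon, +9·10° lat → SW at lon -180°, lat 0°.
Square 0, 4: +0·2° lon, +4·1° lat → SW at lon -180°, lat 4°.
Subsquare u=20, r=17: +20·0.0833333° lon, +17·0.0416667° lat → SW at lon -178.333°, lat 4.70833°.
Cell spans 0.0833333° lon × 0.0416667° lat.
south 4.7083, north 4.7500.

4.7083, 4.7500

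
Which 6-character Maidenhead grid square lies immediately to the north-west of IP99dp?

Longitude subsquare d = 3; −1 → 2 = c.
Latitude subsquare p = 15; +1 → 16 = q.

IP99cq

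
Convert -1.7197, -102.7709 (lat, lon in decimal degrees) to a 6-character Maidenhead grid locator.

DI88og

Offset from 180°W / 90°S: lon 77.2291°, lat 88.2803°.
Field: lon ⌊77.2291/20⌋ = 3 → D; lat ⌊88.2803/10⌋ = 8 → I.
Square: lon ⌊17.2291/2⌋ = 8; lat ⌊8.2803/1⌋ = 8.
Subsquare: lon ⌊1.2291/0.0833333⌋ = 14 → o; lat ⌊0.2803/0.0416667⌋ = 6 → g.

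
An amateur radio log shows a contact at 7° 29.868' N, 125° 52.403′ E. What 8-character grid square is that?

Add 180° to longitude and 90° to latitude: 305.87338, 97.49780.
Field: 305.87338/20 → 15 → P, 97.49780/10 → 9 → J; chars PJ.
Square: 5.87338/2 → 2, 7.49780/1 → 7; chars 27.
Subsquare: 1.87338/0.0833333 → 22 → w, 0.49780/0.0416667 → 11 → l; chars wl.
Extended square: 0.04005/0.00833333 → 4, 0.03947/0.00416667 → 9; chars 49.

PJ27wl49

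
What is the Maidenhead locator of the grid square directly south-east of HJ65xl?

Longitude subsquare x = 23; +1 → 24, wraps to 0 = a, carry into square.
Longitude square 6; +1 → 7.
Latitude subsquare l = 11; −1 → 10 = k.

HJ75ak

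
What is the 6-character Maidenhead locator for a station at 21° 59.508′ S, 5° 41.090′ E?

Shift to the Maidenhead origin (180°W, 90°S): lon 185.6848, lat 68.0082.
Field (20°×10°, letters A–R): 185.6848/20 → 9 → J, 68.0082/10 → 6 → G; chars JG.
Square (2°×1°, digits 0–9): 5.6848/2 → 2, 8.0082/1 → 8; chars 28.
Subsquare (5′×2.5′, letters a–x): 1.6848/0.0833333 → 20 → u, 0.0082/0.0416667 → 0 → a; chars ua.

JG28ua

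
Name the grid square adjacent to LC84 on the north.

LC85

Latitude square 4; +1 → 5.
The longitude characters are unchanged.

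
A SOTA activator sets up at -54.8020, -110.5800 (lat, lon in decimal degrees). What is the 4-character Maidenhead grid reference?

DD45

Shift to the Maidenhead origin (180°W, 90°S): lon 69.42, lat 35.20.
Field (20°×10°, letters A–R): 69.42/20 → 3 → D, 35.20/10 → 3 → D; chars DD.
Square (2°×1°, digits 0–9): 9.42/2 → 4, 5.20/1 → 5; chars 45.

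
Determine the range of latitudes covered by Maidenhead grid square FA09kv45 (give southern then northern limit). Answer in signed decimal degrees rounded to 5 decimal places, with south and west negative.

Field F=5, A=0: +5·20° lon, +0·10° lat → SW at lon -80°, lat -90°.
Square 0, 9: +0·2° lon, +9·1° lat → SW at lon -80°, lat -81°.
Subsquare k=10, v=21: +10·0.0833333° lon, +21·0.0416667° lat → SW at lon -79.1667°, lat -80.125°.
Extended square 4, 5: +4·0.00833333° lon, +5·0.00416667° lat → SW at lon -79.1333°, lat -80.1042°.
Cell spans 0.00833333° lon × 0.00416667° lat.
south -80.10417, north -80.10000.

-80.10417, -80.10000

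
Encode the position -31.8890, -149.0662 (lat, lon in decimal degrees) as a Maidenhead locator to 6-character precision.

BF58lc

Add 180° to longitude and 90° to latitude: 30.9338, 58.1110.
Field (20°×10°, letters A–R): 30.9338/20 → 1 → B, 58.1110/10 → 5 → F; chars BF.
Square (2°×1°, digits 0–9): 10.9338/2 → 5, 8.1110/1 → 8; chars 58.
Subsquare (5′×2.5′, letters a–x): 0.9338/0.0833333 → 11 → l, 0.1110/0.0416667 → 2 → c; chars lc.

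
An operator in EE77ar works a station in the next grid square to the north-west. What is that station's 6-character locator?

EE67xs

Longitude subsquare a = 0; −1 → -1, wraps to 23 = x, carry into square.
Longitude square 7; −1 → 6.
Latitude subsquare r = 17; +1 → 18 = s.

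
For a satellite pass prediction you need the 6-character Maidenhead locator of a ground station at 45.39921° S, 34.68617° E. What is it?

KE74io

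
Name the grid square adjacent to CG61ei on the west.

CG61di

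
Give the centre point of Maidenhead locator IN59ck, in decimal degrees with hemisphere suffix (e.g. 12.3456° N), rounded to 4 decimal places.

49.4375° N, 9.7917° W

Field I=8, N=13: +8·20° lon, +13·10° lat → SW at lon -20°, lat 40°.
Square 5, 9: +5·2° lon, +9·1° lat → SW at lon -10°, lat 49°.
Subsquare c=2, k=10: +2·0.0833333° lon, +10·0.0416667° lat → SW at lon -9.83333°, lat 49.4167°.
Cell spans 0.0833333° lon × 0.0416667° lat. Centre is SW corner plus half of each.
latitude 49.4375° N, longitude 9.7917° W.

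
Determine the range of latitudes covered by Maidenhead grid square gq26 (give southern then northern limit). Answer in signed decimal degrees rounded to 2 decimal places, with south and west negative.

76.00, 77.00

Field G=6, Q=16: +6·20° lon, +16·10° lat → SW at lon -60°, lat 70°.
Square 2, 6: +2·2° lon, +6·1° lat → SW at lon -56°, lat 76°.
Cell spans 2° lon × 1° lat.
south 76.00, north 77.00.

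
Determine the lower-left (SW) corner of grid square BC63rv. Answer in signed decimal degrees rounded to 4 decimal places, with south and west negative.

-66.1250, -146.5833

Field B=1, C=2: +1·20° lon, +2·10° lat → SW at lon -160°, lat -70°.
Square 6, 3: +6·2° lon, +3·1° lat → SW at lon -148°, lat -67°.
Subsquare r=17, v=21: +17·0.0833333° lon, +21·0.0416667° lat → SW at lon -146.583°, lat -66.125°.
latitude -66.1250, longitude -146.5833.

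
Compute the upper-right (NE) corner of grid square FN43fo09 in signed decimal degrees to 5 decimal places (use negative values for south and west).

43.62500, -71.57500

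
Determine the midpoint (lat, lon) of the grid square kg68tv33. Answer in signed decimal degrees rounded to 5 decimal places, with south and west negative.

Field K=10, G=6: +10·20° lon, +6·10° lat → SW at lon 20°, lat -30°.
Square 6, 8: +6·2° lon, +8·1° lat → SW at lon 32°, lat -22°.
Subsquare t=19, v=21: +19·0.0833333° lon, +21·0.0416667° lat → SW at lon 33.5833°, lat -21.125°.
Extended square 3, 3: +3·0.00833333° lon, +3·0.00416667° lat → SW at lon 33.6083°, lat -21.1125°.
Cell spans 0.00833333° lon × 0.00416667° lat. Centre is SW corner plus half of each.
latitude -21.11042, longitude 33.61250.

-21.11042, 33.61250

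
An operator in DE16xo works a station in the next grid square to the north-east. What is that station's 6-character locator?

DE26ap

Longitude subsquare x = 23; +1 → 24, wraps to 0 = a, carry into square.
Longitude square 1; +1 → 2.
Latitude subsquare o = 14; +1 → 15 = p.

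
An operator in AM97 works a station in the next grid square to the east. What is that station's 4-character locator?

BM07

Longitude square 9; +1 → 10, wraps to 0, carry into field.
Longitude field A = 0; +1 → 1 = B.
The latitude characters are unchanged.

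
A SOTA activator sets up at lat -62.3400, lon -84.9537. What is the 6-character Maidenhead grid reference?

EC77mp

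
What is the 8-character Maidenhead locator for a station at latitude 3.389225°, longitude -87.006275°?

Offset from 180°W / 90°S: lon 92.99372°, lat 93.38922°.
Field: 92.99372/20 → 4 → E, 93.38922/10 → 9 → J; chars EJ.
Square: 12.99372/2 → 6, 3.38922/1 → 3; chars 63.
Subsquare: 0.99372/0.0833333 → 11 → l, 0.38922/0.0416667 → 9 → j; chars lj.
Extended square: 0.07706/0.00833333 → 9, 0.01422/0.00416667 → 3; chars 93.

EJ63lj93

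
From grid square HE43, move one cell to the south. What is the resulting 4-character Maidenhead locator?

HE42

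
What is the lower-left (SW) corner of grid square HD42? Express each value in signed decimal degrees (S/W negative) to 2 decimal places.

-58.00, -32.00

Field H=7, D=3: +7·20° lon, +3·10° lat → SW at lon -40°, lat -60°.
Square 4, 2: +4·2° lon, +2·1° lat → SW at lon -32°, lat -58°.
latitude -58.00, longitude -32.00.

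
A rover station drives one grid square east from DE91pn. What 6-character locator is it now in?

Longitude subsquare p = 15; +1 → 16 = q.
The latitude characters are unchanged.

DE91qn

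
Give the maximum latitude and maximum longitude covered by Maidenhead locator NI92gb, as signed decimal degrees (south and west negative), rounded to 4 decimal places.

Field N=13, I=8: +13·20° lon, +8·10° lat → SW at lon 80°, lat -10°.
Square 9, 2: +9·2° lon, +2·1° lat → SW at lon 98°, lat -8°.
Subsquare g=6, b=1: +6·0.0833333° lon, +1·0.0416667° lat → SW at lon 98.5°, lat -7.95833°.
Cell spans 0.0833333° lon × 0.0416667° lat. NE corner is SW corner plus one full cell.
latitude -7.9167, longitude 98.5833.

-7.9167, 98.5833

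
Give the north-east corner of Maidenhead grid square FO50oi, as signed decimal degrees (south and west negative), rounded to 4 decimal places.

50.3750, -68.7500

Field F=5, O=14: +5·20° lon, +14·10° lat → SW at lon -80°, lat 50°.
Square 5, 0: +5·2° lon, +0·1° lat → SW at lon -70°, lat 50°.
Subsquare o=14, i=8: +14·0.0833333° lon, +8·0.0416667° lat → SW at lon -68.8333°, lat 50.3333°.
Cell spans 0.0833333° lon × 0.0416667° lat. NE corner is SW corner plus one full cell.
latitude 50.3750, longitude -68.7500.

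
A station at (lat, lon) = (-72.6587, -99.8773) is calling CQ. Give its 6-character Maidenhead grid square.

EB07bi

Offset from 180°W / 90°S: lon 80.1227°, lat 17.3413°.
Field: lon ⌊80.1227/20⌋ = 4 → E; lat ⌊17.3413/10⌋ = 1 → B.
Square: lon ⌊0.1227/2⌋ = 0; lat ⌊7.3413/1⌋ = 7.
Subsquare: lon ⌊0.1227/0.0833333⌋ = 1 → b; lat ⌊0.3413/0.0416667⌋ = 8 → i.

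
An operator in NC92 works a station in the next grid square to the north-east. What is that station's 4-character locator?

Longitude square 9; +1 → 10, wraps to 0, carry into field.
Longitude field N = 13; +1 → 14 = O.
Latitude square 2; +1 → 3.

OC03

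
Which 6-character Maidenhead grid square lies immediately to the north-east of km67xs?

Longitude subsquare x = 23; +1 → 24, wraps to 0 = a, carry into square.
Longitude square 6; +1 → 7.
Latitude subsquare s = 18; +1 → 19 = t.

KM77at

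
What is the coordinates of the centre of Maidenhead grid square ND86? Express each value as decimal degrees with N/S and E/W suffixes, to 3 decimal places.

53.500° S, 97.000° E

Field N=13, D=3: +13·20° lon, +3·10° lat → SW at lon 80°, lat -60°.
Square 8, 6: +8·2° lon, +6·1° lat → SW at lon 96°, lat -54°.
Cell spans 2° lon × 1° lat. Centre is SW corner plus half of each.
latitude 53.500° S, longitude 97.000° E.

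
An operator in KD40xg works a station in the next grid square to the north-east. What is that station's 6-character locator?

KD50ah

Longitude subsquare x = 23; +1 → 24, wraps to 0 = a, carry into square.
Longitude square 4; +1 → 5.
Latitude subsquare g = 6; +1 → 7 = h.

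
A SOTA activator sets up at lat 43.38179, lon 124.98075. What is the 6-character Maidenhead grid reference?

PN23lj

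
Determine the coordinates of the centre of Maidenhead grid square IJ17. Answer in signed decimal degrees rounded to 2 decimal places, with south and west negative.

Field I=8, J=9: +8·20° lon, +9·10° lat → SW at lon -20°, lat 0°.
Square 1, 7: +1·2° lon, +7·1° lat → SW at lon -18°, lat 7°.
Cell spans 2° lon × 1° lat. Centre is SW corner plus half of each.
latitude 7.50, longitude -17.00.

7.50, -17.00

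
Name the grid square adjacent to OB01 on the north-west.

NB92

Longitude square 0; −1 → -1, wraps to 9, carry into field.
Longitude field O = 14; −1 → 13 = N.
Latitude square 1; +1 → 2.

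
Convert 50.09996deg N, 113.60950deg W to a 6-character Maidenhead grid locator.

DO30ec

Offset from 180°W / 90°S: lon 66.3905°, lat 140.1000°.
Field: lon ⌊66.3905/20⌋ = 3 → D; lat ⌊140.1000/10⌋ = 14 → O.
Square: lon ⌊6.3905/2⌋ = 3; lat ⌊0.1000/1⌋ = 0.
Subsquare: lon ⌊0.3905/0.0833333⌋ = 4 → e; lat ⌊0.1000/0.0416667⌋ = 2 → c.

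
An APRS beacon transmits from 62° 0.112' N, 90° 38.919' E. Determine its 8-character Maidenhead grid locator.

NP52ha70

Offset from 180°W / 90°S: lon 270.64865°, lat 152.00187°.
Field (20°×10°, letters A–R): lon ⌊270.64865/20⌋ = 13 → N; lat ⌊152.00187/10⌋ = 15 → P.
Square (2°×1°, digits 0–9): lon ⌊10.64865/2⌋ = 5; lat ⌊2.00187/1⌋ = 2.
Subsquare (5′×2.5′, letters a–x): lon ⌊0.64865/0.0833333⌋ = 7 → h; lat ⌊0.00187/0.0416667⌋ = 0 → a.
Extended square (30″×15″, digits 0–9): lon ⌊0.06532/0.00833333⌋ = 7; lat ⌊0.00187/0.00416667⌋ = 0.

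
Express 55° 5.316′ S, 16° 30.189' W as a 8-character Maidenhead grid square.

ID14rv98

Add 180° to longitude and 90° to latitude: 163.49685, 34.91140.
Field (20°×10°, letters A–R): lon ⌊163.49685/20⌋ = 8 → I; lat ⌊34.91140/10⌋ = 3 → D.
Square (2°×1°, digits 0–9): lon ⌊3.49685/2⌋ = 1; lat ⌊4.91140/1⌋ = 4.
Subsquare (5′×2.5′, letters a–x): lon ⌊1.49685/0.0833333⌋ = 17 → r; lat ⌊0.91140/0.0416667⌋ = 21 → v.
Extended square (30″×15″, digits 0–9): lon ⌊0.08018/0.00833333⌋ = 9; lat ⌊0.03640/0.00416667⌋ = 8.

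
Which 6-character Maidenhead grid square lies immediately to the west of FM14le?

FM14ke

Longitude subsquare l = 11; −1 → 10 = k.
The latitude characters are unchanged.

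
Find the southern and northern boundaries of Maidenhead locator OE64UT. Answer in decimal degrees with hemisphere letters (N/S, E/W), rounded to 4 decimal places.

45.2083° S, 45.1667° S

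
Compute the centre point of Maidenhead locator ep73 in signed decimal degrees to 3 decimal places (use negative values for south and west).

Field E=4, P=15: +4·20° lon, +15·10° lat → SW at lon -100°, lat 60°.
Square 7, 3: +7·2° lon, +3·1° lat → SW at lon -86°, lat 63°.
Cell spans 2° lon × 1° lat. Centre is SW corner plus half of each.
latitude 63.500, longitude -85.000.

63.500, -85.000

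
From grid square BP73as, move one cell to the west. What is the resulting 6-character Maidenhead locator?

BP63xs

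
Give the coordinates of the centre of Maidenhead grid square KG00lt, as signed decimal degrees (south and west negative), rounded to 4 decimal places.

-29.1875, 20.9583

Field K=10, G=6: +10·20° lon, +6·10° lat → SW at lon 20°, lat -30°.
Square 0, 0: +0·2° lon, +0·1° lat → SW at lon 20°, lat -30°.
Subsquare l=11, t=19: +11·0.0833333° lon, +19·0.0416667° lat → SW at lon 20.9167°, lat -29.2083°.
Cell spans 0.0833333° lon × 0.0416667° lat. Centre is SW corner plus half of each.
latitude -29.1875, longitude 20.9583.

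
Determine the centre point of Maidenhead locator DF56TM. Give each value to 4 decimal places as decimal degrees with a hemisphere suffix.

33.4792° S, 108.3750° W

Field D=3, F=5: +3·20° lon, +5·10° lat → SW at lon -120°, lat -40°.
Square 5, 6: +5·2° lon, +6·1° lat → SW at lon -110°, lat -34°.
Subsquare t=19, m=12: +19·0.0833333° lon, +12·0.0416667° lat → SW at lon -108.417°, lat -33.5°.
Cell spans 0.0833333° lon × 0.0416667° lat. Centre is SW corner plus half of each.
latitude 33.4792° S, longitude 108.3750° W.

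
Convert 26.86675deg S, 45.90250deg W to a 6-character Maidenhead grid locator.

GG73bd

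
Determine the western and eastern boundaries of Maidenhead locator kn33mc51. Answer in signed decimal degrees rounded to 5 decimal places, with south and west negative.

27.04167, 27.05000

Field K=10, N=13: +10·20° lon, +13·10° lat → SW at lon 20°, lat 40°.
Square 3, 3: +3·2° lon, +3·1° lat → SW at lon 26°, lat 43°.
Subsquare m=12, c=2: +12·0.0833333° lon, +2·0.0416667° lat → SW at lon 27°, lat 43.0833°.
Extended square 5, 1: +5·0.00833333° lon, +1·0.00416667° lat → SW at lon 27.0417°, lat 43.0875°.
Cell spans 0.00833333° lon × 0.00416667° lat.
west 27.04167, east 27.05000.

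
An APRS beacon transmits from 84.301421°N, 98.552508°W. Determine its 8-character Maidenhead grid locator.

Shift to the Maidenhead origin (180°W, 90°S): lon 81.44749, lat 174.30142.
Field: lon ⌊81.44749/20⌋ = 4 → E; lat ⌊174.30142/10⌋ = 17 → R.
Square: lon ⌊1.44749/2⌋ = 0; lat ⌊4.30142/1⌋ = 4.
Subsquare: lon ⌊1.44749/0.0833333⌋ = 17 → r; lat ⌊0.30142/0.0416667⌋ = 7 → h.
Extended square: lon ⌊0.03083/0.00833333⌋ = 3; lat ⌊0.00975/0.00416667⌋ = 2.

ER04rh32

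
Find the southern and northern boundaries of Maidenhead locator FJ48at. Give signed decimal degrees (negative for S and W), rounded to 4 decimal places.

8.7917, 8.8333

Field F=5, J=9: +5·20° lon, +9·10° lat → SW at lon -80°, lat 0°.
Square 4, 8: +4·2° lon, +8·1° lat → SW at lon -72°, lat 8°.
Subsquare a=0, t=19: +0·0.0833333° lon, +19·0.0416667° lat → SW at lon -72°, lat 8.79167°.
Cell spans 0.0833333° lon × 0.0416667° lat.
south 8.7917, north 8.8333.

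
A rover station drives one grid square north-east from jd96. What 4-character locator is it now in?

KD07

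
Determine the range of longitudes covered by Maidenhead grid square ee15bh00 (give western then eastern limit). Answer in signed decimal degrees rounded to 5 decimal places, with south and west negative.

-97.91667, -97.90833

Field E=4, E=4: +4·20° lon, +4·10° lat → SW at lon -100°, lat -50°.
Square 1, 5: +1·2° lon, +5·1° lat → SW at lon -98°, lat -45°.
Subsquare b=1, h=7: +1·0.0833333° lon, +7·0.0416667° lat → SW at lon -97.9167°, lat -44.7083°.
Extended square 0, 0: +0·0.00833333° lon, +0·0.00416667° lat → SW at lon -97.9167°, lat -44.7083°.
Cell spans 0.00833333° lon × 0.00416667° lat.
west -97.91667, east -97.90833.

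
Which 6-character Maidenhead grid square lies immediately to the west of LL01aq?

Longitude subsquare a = 0; −1 → -1, wraps to 23 = x, carry into square.
Longitude square 0; −1 → -1, wraps to 9, carry into field.
Longitude field L = 11; −1 → 10 = K.
The latitude characters are unchanged.

KL91xq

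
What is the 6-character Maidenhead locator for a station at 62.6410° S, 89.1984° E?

NC47oi

Offset from 180°W / 90°S: lon 269.1984°, lat 27.3590°.
Field: 269.1984/20 → 13 → N, 27.3590/10 → 2 → C; chars NC.
Square: 9.1984/2 → 4, 7.3590/1 → 7; chars 47.
Subsquare: 1.1984/0.0833333 → 14 → o, 0.3590/0.0416667 → 8 → i; chars oi.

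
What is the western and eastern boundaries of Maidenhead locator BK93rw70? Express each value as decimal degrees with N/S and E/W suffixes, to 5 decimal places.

140.52500° W, 140.51667° W

Field B=1, K=10: +1·20° lon, +10·10° lat → SW at lon -160°, lat 10°.
Square 9, 3: +9·2° lon, +3·1° lat → SW at lon -142°, lat 13°.
Subsquare r=17, w=22: +17·0.0833333° lon, +22·0.0416667° lat → SW at lon -140.583°, lat 13.9167°.
Extended square 7, 0: +7·0.00833333° lon, +0·0.00416667° lat → SW at lon -140.525°, lat 13.9167°.
Cell spans 0.00833333° lon × 0.00416667° lat.
west 140.52500° W, east 140.51667° W.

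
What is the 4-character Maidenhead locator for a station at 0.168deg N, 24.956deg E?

Add 180° to longitude and 90° to latitude: 204.96, 90.17.
Field (20°×10°, letters A–R): lon ⌊204.96/20⌋ = 10 → K; lat ⌊90.17/10⌋ = 9 → J.
Square (2°×1°, digits 0–9): lon ⌊4.96/2⌋ = 2; lat ⌊0.17/1⌋ = 0.

KJ20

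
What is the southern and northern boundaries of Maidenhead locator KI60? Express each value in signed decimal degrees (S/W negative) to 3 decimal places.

-10.000, -9.000

Field K=10, I=8: +10·20° lon, +8·10° lat → SW at lon 20°, lat -10°.
Square 6, 0: +6·2° lon, +0·1° lat → SW at lon 32°, lat -10°.
Cell spans 2° lon × 1° lat.
south -10.000, north -9.000.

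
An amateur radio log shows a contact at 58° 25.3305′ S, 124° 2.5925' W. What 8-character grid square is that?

CD71xn48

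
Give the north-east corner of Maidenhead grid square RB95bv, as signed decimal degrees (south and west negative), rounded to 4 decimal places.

Field R=17, B=1: +17·20° lon, +1·10° lat → SW at lon 160°, lat -80°.
Square 9, 5: +9·2° lon, +5·1° lat → SW at lon 178°, lat -75°.
Subsquare b=1, v=21: +1·0.0833333° lon, +21·0.0416667° lat → SW at lon 178.083°, lat -74.125°.
Cell spans 0.0833333° lon × 0.0416667° lat. NE corner is SW corner plus one full cell.
latitude -74.0833, longitude 178.1667.

-74.0833, 178.1667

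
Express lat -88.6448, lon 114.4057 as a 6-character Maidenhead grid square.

OA71ei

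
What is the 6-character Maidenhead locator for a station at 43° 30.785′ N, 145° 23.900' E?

QN23qm

Shift to the Maidenhead origin (180°W, 90°S): lon 325.3983, lat 133.5131.
Field: lon ⌊325.3983/20⌋ = 16 → Q; lat ⌊133.5131/10⌋ = 13 → N.
Square: lon ⌊5.3983/2⌋ = 2; lat ⌊3.5131/1⌋ = 3.
Subsquare: lon ⌊1.3983/0.0833333⌋ = 16 → q; lat ⌊0.5131/0.0416667⌋ = 12 → m.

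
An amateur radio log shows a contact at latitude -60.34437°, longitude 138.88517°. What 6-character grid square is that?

Offset from 180°W / 90°S: lon 318.8852°, lat 29.6556°.
Field: lon ⌊318.8852/20⌋ = 15 → P; lat ⌊29.6556/10⌋ = 2 → C.
Square: lon ⌊18.8852/2⌋ = 9; lat ⌊9.6556/1⌋ = 9.
Subsquare: lon ⌊0.8852/0.0833333⌋ = 10 → k; lat ⌊0.6556/0.0416667⌋ = 15 → p.

PC99kp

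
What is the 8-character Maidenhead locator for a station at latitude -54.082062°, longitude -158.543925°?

BD05rw40

Offset from 180°W / 90°S: lon 21.45607°, lat 35.91794°.
Field (20°×10°, letters A–R): lon ⌊21.45607/20⌋ = 1 → B; lat ⌊35.91794/10⌋ = 3 → D.
Square (2°×1°, digits 0–9): lon ⌊1.45607/2⌋ = 0; lat ⌊5.91794/1⌋ = 5.
Subsquare (5′×2.5′, letters a–x): lon ⌊1.45607/0.0833333⌋ = 17 → r; lat ⌊0.91794/0.0416667⌋ = 22 → w.
Extended square (30″×15″, digits 0–9): lon ⌊0.03941/0.00833333⌋ = 4; lat ⌊0.00127/0.00416667⌋ = 0.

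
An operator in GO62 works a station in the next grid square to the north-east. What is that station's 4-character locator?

GO73

Longitude square 6; +1 → 7.
Latitude square 2; +1 → 3.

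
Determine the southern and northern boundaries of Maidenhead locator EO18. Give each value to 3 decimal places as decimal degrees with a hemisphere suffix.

Field E=4, O=14: +4·20° lon, +14·10° lat → SW at lon -100°, lat 50°.
Square 1, 8: +1·2° lon, +8·1° lat → SW at lon -98°, lat 58°.
Cell spans 2° lon × 1° lat.
south 58.000° N, north 59.000° N.

58.000° N, 59.000° N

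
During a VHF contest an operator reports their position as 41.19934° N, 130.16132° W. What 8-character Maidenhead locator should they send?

CN41we07

Add 180° to longitude and 90° to latitude: 49.83868, 131.19934.
Field: 49.83868/20 → 2 → C, 131.19934/10 → 13 → N; chars CN.
Square: 9.83868/2 → 4, 1.19934/1 → 1; chars 41.
Subsquare: 1.83868/0.0833333 → 22 → w, 0.19934/0.0416667 → 4 → e; chars we.
Extended square: 0.00535/0.00833333 → 0, 0.03267/0.00416667 → 7; chars 07.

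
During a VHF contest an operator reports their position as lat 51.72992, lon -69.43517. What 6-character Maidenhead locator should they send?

Offset from 180°W / 90°S: lon 110.5648°, lat 141.7299°.
Field: lon ⌊110.5648/20⌋ = 5 → F; lat ⌊141.7299/10⌋ = 14 → O.
Square: lon ⌊10.5648/2⌋ = 5; lat ⌊1.7299/1⌋ = 1.
Subsquare: lon ⌊0.5648/0.0833333⌋ = 6 → g; lat ⌊0.7299/0.0416667⌋ = 17 → r.

FO51gr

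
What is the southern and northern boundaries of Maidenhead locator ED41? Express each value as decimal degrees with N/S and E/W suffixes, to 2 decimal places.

59.00° S, 58.00° S

Field E=4, D=3: +4·20° lon, +3·10° lat → SW at lon -100°, lat -60°.
Square 4, 1: +4·2° lon, +1·1° lat → SW at lon -92°, lat -59°.
Cell spans 2° lon × 1° lat.
south 59.00° S, north 58.00° S.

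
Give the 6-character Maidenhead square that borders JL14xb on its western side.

JL14wb

Longitude subsquare x = 23; −1 → 22 = w.
The latitude characters are unchanged.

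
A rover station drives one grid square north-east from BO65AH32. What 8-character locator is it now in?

BO65ah43

Longitude extended square 3; +1 → 4.
Latitude extended square 2; +1 → 3.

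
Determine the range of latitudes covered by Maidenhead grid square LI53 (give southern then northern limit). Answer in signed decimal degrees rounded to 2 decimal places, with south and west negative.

Field L=11, I=8: +11·20° lon, +8·10° lat → SW at lon 40°, lat -10°.
Square 5, 3: +5·2° lon, +3·1° lat → SW at lon 50°, lat -7°.
Cell spans 2° lon × 1° lat.
south -7.00, north -6.00.

-7.00, -6.00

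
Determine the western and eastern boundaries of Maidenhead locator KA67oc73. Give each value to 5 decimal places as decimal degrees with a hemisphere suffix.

Field K=10, A=0: +10·20° lon, +0·10° lat → SW at lon 20°, lat -90°.
Square 6, 7: +6·2° lon, +7·1° lat → SW at lon 32°, lat -83°.
Subsquare o=14, c=2: +14·0.0833333° lon, +2·0.0416667° lat → SW at lon 33.1667°, lat -82.9167°.
Extended square 7, 3: +7·0.00833333° lon, +3·0.00416667° lat → SW at lon 33.225°, lat -82.9042°.
Cell spans 0.00833333° lon × 0.00416667° lat.
west 33.22500° E, east 33.23333° E.

33.22500° E, 33.23333° E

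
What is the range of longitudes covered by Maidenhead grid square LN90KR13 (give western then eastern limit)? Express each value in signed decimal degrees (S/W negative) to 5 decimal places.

Field L=11, N=13: +11·20° lon, +13·10° lat → SW at lon 40°, lat 40°.
Square 9, 0: +9·2° lon, +0·1° lat → SW at lon 58°, lat 40°.
Subsquare k=10, r=17: +10·0.0833333° lon, +17·0.0416667° lat → SW at lon 58.8333°, lat 40.7083°.
Extended square 1, 3: +1·0.00833333° lon, +3·0.00416667° lat → SW at lon 58.8417°, lat 40.7208°.
Cell spans 0.00833333° lon × 0.00416667° lat.
west 58.84167, east 58.85000.

58.84167, 58.85000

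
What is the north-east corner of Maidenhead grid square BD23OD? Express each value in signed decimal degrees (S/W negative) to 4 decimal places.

Field B=1, D=3: +1·20° lon, +3·10° lat → SW at lon -160°, lat -60°.
Square 2, 3: +2·2° lon, +3·1° lat → SW at lon -156°, lat -57°.
Subsquare o=14, d=3: +14·0.0833333° lon, +3·0.0416667° lat → SW at lon -154.833°, lat -56.875°.
Cell spans 0.0833333° lon × 0.0416667° lat. NE corner is SW corner plus one full cell.
latitude -56.8333, longitude -154.7500.

-56.8333, -154.7500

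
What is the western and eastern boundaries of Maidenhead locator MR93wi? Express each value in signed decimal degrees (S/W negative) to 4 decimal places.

79.8333, 79.9167

Field M=12, R=17: +12·20° lon, +17·10° lat → SW at lon 60°, lat 80°.
Square 9, 3: +9·2° lon, +3·1° lat → SW at lon 78°, lat 83°.
Subsquare w=22, i=8: +22·0.0833333° lon, +8·0.0416667° lat → SW at lon 79.8333°, lat 83.3333°.
Cell spans 0.0833333° lon × 0.0416667° lat.
west 79.8333, east 79.9167.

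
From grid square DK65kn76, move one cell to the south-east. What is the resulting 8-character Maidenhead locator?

DK65kn85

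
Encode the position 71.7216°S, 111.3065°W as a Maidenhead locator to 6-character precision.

DB48ig

Shift to the Maidenhead origin (180°W, 90°S): lon 68.6935, lat 18.2784.
Field (20°×10°, letters A–R): 68.6935/20 → 3 → D, 18.2784/10 → 1 → B; chars DB.
Square (2°×1°, digits 0–9): 8.6935/2 → 4, 8.2784/1 → 8; chars 48.
Subsquare (5′×2.5′, letters a–x): 0.6935/0.0833333 → 8 → i, 0.2784/0.0416667 → 6 → g; chars ig.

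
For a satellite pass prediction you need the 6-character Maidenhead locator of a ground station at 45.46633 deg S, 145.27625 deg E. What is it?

Offset from 180°W / 90°S: lon 325.2763°, lat 44.5337°.
Field: 325.2763/20 → 16 → Q, 44.5337/10 → 4 → E; chars QE.
Square: 5.2763/2 → 2, 4.5337/1 → 4; chars 24.
Subsquare: 1.2763/0.0833333 → 15 → p, 0.5337/0.0416667 → 12 → m; chars pm.

QE24pm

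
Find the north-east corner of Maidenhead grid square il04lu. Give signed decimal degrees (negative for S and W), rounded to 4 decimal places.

Field I=8, L=11: +8·20° lon, +11·10° lat → SW at lon -20°, lat 20°.
Square 0, 4: +0·2° lon, +4·1° lat → SW at lon -20°, lat 24°.
Subsquare l=11, u=20: +11·0.0833333° lon, +20·0.0416667° lat → SW at lon -19.0833°, lat 24.8333°.
Cell spans 0.0833333° lon × 0.0416667° lat. NE corner is SW corner plus one full cell.
latitude 24.8750, longitude -19.0000.

24.8750, -19.0000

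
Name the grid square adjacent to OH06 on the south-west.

NH95

Longitude square 0; −1 → -1, wraps to 9, carry into field.
Longitude field O = 14; −1 → 13 = N.
Latitude square 6; −1 → 5.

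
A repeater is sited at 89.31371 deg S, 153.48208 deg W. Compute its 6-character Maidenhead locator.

BA30gq

Offset from 180°W / 90°S: lon 26.5179°, lat 0.6863°.
Field: 26.5179/20 → 1 → B, 0.6863/10 → 0 → A; chars BA.
Square: 6.5179/2 → 3, 0.6863/1 → 0; chars 30.
Subsquare: 0.5179/0.0833333 → 6 → g, 0.6863/0.0416667 → 16 → q; chars gq.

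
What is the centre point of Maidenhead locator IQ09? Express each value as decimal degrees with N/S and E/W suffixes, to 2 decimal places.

Field I=8, Q=16: +8·20° lon, +16·10° lat → SW at lon -20°, lat 70°.
Square 0, 9: +0·2° lon, +9·1° lat → SW at lon -20°, lat 79°.
Cell spans 2° lon × 1° lat. Centre is SW corner plus half of each.
latitude 79.50° N, longitude 19.00° W.

79.50° N, 19.00° W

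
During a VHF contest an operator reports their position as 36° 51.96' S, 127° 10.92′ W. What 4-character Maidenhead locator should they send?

Shift to the Maidenhead origin (180°W, 90°S): lon 52.82, lat 53.13.
Field: 52.82/20 → 2 → C, 53.13/10 → 5 → F; chars CF.
Square: 12.82/2 → 6, 3.13/1 → 3; chars 63.

CF63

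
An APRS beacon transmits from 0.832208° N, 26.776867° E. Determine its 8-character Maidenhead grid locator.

KJ30jt39

Offset from 180°W / 90°S: lon 206.77687°, lat 90.83221°.
Field: 206.77687/20 → 10 → K, 90.83221/10 → 9 → J; chars KJ.
Square: 6.77687/2 → 3, 0.83221/1 → 0; chars 30.
Subsquare: 0.77687/0.0833333 → 9 → j, 0.83221/0.0416667 → 19 → t; chars jt.
Extended square: 0.02687/0.00833333 → 3, 0.04054/0.00416667 → 9; chars 39.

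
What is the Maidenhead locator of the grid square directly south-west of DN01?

CN90

Longitude square 0; −1 → -1, wraps to 9, carry into field.
Longitude field D = 3; −1 → 2 = C.
Latitude square 1; −1 → 0.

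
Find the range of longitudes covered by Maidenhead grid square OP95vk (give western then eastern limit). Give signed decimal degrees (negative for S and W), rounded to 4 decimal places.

Field O=14, P=15: +14·20° lon, +15·10° lat → SW at lon 100°, lat 60°.
Square 9, 5: +9·2° lon, +5·1° lat → SW at lon 118°, lat 65°.
Subsquare v=21, k=10: +21·0.0833333° lon, +10·0.0416667° lat → SW at lon 119.75°, lat 65.4167°.
Cell spans 0.0833333° lon × 0.0416667° lat.
west 119.7500, east 119.8333.

119.7500, 119.8333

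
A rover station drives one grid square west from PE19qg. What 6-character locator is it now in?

Longitude subsquare q = 16; −1 → 15 = p.
The latitude characters are unchanged.

PE19pg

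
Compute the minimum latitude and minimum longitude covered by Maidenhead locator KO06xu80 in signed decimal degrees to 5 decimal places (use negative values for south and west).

56.83333, 21.98333

Field K=10, O=14: +10·20° lon, +14·10° lat → SW at lon 20°, lat 50°.
Square 0, 6: +0·2° lon, +6·1° lat → SW at lon 20°, lat 56°.
Subsquare x=23, u=20: +23·0.0833333° lon, +20·0.0416667° lat → SW at lon 21.9167°, lat 56.8333°.
Extended square 8, 0: +8·0.00833333° lon, +0·0.00416667° lat → SW at lon 21.9833°, lat 56.8333°.
latitude 56.83333, longitude 21.98333.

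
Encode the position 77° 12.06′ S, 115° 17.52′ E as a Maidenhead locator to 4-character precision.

Shift to the Maidenhead origin (180°W, 90°S): lon 295.29, lat 12.80.
Field (20°×10°, letters A–R): 295.29/20 → 14 → O, 12.80/10 → 1 → B; chars OB.
Square (2°×1°, digits 0–9): 15.29/2 → 7, 2.80/1 → 2; chars 72.

OB72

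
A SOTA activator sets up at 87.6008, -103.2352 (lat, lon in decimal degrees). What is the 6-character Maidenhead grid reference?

Offset from 180°W / 90°S: lon 76.7648°, lat 177.6008°.
Field (20°×10°, letters A–R): 76.7648/20 → 3 → D, 177.6008/10 → 17 → R; chars DR.
Square (2°×1°, digits 0–9): 16.7648/2 → 8, 7.6008/1 → 7; chars 87.
Subsquare (5′×2.5′, letters a–x): 0.7648/0.0833333 → 9 → j, 0.6008/0.0416667 → 14 → o; chars jo.

DR87jo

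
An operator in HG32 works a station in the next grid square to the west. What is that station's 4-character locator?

HG22

Longitude square 3; −1 → 2.
The latitude characters are unchanged.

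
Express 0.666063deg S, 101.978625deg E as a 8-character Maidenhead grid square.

Shift to the Maidenhead origin (180°W, 90°S): lon 281.97862, lat 89.33394.
Field: lon ⌊281.97862/20⌋ = 14 → O; lat ⌊89.33394/10⌋ = 8 → I.
Square: lon ⌊1.97862/2⌋ = 0; lat ⌊9.33394/1⌋ = 9.
Subsquare: lon ⌊1.97862/0.0833333⌋ = 23 → x; lat ⌊0.33394/0.0416667⌋ = 8 → i.
Extended square: lon ⌊0.06196/0.00833333⌋ = 7; lat ⌊0.00060/0.00416667⌋ = 0.

OI09xi70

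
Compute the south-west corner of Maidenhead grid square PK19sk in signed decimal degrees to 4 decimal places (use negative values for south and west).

19.4167, 123.5000

Field P=15, K=10: +15·20° lon, +10·10° lat → SW at lon 120°, lat 10°.
Square 1, 9: +1·2° lon, +9·1° lat → SW at lon 122°, lat 19°.
Subsquare s=18, k=10: +18·0.0833333° lon, +10·0.0416667° lat → SW at lon 123.5°, lat 19.4167°.
latitude 19.4167, longitude 123.5000.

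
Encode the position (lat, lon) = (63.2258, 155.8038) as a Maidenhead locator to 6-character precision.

Add 180° to longitude and 90° to latitude: 335.8038, 153.2258.
Field: lon ⌊335.8038/20⌋ = 16 → Q; lat ⌊153.2258/10⌋ = 15 → P.
Square: lon ⌊15.8038/2⌋ = 7; lat ⌊3.2258/1⌋ = 3.
Subsquare: lon ⌊1.8038/0.0833333⌋ = 21 → v; lat ⌊0.2258/0.0416667⌋ = 5 → f.

QP73vf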